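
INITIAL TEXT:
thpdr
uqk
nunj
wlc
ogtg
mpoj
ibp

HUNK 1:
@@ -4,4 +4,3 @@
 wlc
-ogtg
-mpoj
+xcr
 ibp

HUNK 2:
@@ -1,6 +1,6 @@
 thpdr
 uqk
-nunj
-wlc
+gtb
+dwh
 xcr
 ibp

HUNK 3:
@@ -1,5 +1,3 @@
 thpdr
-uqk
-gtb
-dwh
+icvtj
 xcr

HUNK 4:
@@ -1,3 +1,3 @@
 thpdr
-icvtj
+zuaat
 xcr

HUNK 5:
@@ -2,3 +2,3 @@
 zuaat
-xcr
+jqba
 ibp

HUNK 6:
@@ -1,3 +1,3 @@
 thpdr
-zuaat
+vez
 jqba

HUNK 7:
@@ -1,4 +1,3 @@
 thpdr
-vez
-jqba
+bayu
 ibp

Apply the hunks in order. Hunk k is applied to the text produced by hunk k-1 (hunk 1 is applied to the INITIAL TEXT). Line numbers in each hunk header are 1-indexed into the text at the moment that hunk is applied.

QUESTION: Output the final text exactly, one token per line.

Hunk 1: at line 4 remove [ogtg,mpoj] add [xcr] -> 6 lines: thpdr uqk nunj wlc xcr ibp
Hunk 2: at line 1 remove [nunj,wlc] add [gtb,dwh] -> 6 lines: thpdr uqk gtb dwh xcr ibp
Hunk 3: at line 1 remove [uqk,gtb,dwh] add [icvtj] -> 4 lines: thpdr icvtj xcr ibp
Hunk 4: at line 1 remove [icvtj] add [zuaat] -> 4 lines: thpdr zuaat xcr ibp
Hunk 5: at line 2 remove [xcr] add [jqba] -> 4 lines: thpdr zuaat jqba ibp
Hunk 6: at line 1 remove [zuaat] add [vez] -> 4 lines: thpdr vez jqba ibp
Hunk 7: at line 1 remove [vez,jqba] add [bayu] -> 3 lines: thpdr bayu ibp

Answer: thpdr
bayu
ibp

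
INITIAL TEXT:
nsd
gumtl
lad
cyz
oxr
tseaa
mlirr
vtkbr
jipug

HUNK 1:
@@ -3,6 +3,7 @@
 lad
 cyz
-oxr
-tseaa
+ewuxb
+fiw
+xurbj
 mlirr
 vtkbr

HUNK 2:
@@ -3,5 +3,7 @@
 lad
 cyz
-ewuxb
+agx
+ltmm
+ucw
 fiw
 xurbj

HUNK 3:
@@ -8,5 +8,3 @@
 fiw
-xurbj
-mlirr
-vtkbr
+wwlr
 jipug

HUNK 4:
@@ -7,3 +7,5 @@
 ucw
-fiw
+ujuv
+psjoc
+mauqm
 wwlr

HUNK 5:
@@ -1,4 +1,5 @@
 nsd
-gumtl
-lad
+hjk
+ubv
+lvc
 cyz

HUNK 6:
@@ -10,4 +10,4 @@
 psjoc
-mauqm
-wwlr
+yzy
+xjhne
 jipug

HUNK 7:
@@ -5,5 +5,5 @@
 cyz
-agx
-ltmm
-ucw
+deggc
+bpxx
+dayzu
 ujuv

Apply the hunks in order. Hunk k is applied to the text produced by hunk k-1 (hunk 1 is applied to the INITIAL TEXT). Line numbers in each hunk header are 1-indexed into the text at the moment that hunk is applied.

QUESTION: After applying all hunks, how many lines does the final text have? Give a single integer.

Answer: 13

Derivation:
Hunk 1: at line 3 remove [oxr,tseaa] add [ewuxb,fiw,xurbj] -> 10 lines: nsd gumtl lad cyz ewuxb fiw xurbj mlirr vtkbr jipug
Hunk 2: at line 3 remove [ewuxb] add [agx,ltmm,ucw] -> 12 lines: nsd gumtl lad cyz agx ltmm ucw fiw xurbj mlirr vtkbr jipug
Hunk 3: at line 8 remove [xurbj,mlirr,vtkbr] add [wwlr] -> 10 lines: nsd gumtl lad cyz agx ltmm ucw fiw wwlr jipug
Hunk 4: at line 7 remove [fiw] add [ujuv,psjoc,mauqm] -> 12 lines: nsd gumtl lad cyz agx ltmm ucw ujuv psjoc mauqm wwlr jipug
Hunk 5: at line 1 remove [gumtl,lad] add [hjk,ubv,lvc] -> 13 lines: nsd hjk ubv lvc cyz agx ltmm ucw ujuv psjoc mauqm wwlr jipug
Hunk 6: at line 10 remove [mauqm,wwlr] add [yzy,xjhne] -> 13 lines: nsd hjk ubv lvc cyz agx ltmm ucw ujuv psjoc yzy xjhne jipug
Hunk 7: at line 5 remove [agx,ltmm,ucw] add [deggc,bpxx,dayzu] -> 13 lines: nsd hjk ubv lvc cyz deggc bpxx dayzu ujuv psjoc yzy xjhne jipug
Final line count: 13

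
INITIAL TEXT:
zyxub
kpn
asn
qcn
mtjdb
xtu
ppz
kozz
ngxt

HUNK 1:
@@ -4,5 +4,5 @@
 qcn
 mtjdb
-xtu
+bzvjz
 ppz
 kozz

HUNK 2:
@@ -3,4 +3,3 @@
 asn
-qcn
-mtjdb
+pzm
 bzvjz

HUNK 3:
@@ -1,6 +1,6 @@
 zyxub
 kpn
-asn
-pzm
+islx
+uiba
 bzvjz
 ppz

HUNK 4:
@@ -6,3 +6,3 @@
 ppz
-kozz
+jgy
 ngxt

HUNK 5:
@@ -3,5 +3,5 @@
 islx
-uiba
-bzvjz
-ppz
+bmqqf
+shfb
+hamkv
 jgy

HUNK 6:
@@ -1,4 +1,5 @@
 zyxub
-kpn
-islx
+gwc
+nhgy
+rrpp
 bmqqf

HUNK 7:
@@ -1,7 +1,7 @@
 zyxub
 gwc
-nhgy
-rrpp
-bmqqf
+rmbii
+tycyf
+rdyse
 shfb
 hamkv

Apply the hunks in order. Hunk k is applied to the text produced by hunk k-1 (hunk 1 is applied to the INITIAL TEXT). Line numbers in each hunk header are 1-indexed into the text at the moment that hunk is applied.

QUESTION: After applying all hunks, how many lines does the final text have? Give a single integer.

Hunk 1: at line 4 remove [xtu] add [bzvjz] -> 9 lines: zyxub kpn asn qcn mtjdb bzvjz ppz kozz ngxt
Hunk 2: at line 3 remove [qcn,mtjdb] add [pzm] -> 8 lines: zyxub kpn asn pzm bzvjz ppz kozz ngxt
Hunk 3: at line 1 remove [asn,pzm] add [islx,uiba] -> 8 lines: zyxub kpn islx uiba bzvjz ppz kozz ngxt
Hunk 4: at line 6 remove [kozz] add [jgy] -> 8 lines: zyxub kpn islx uiba bzvjz ppz jgy ngxt
Hunk 5: at line 3 remove [uiba,bzvjz,ppz] add [bmqqf,shfb,hamkv] -> 8 lines: zyxub kpn islx bmqqf shfb hamkv jgy ngxt
Hunk 6: at line 1 remove [kpn,islx] add [gwc,nhgy,rrpp] -> 9 lines: zyxub gwc nhgy rrpp bmqqf shfb hamkv jgy ngxt
Hunk 7: at line 1 remove [nhgy,rrpp,bmqqf] add [rmbii,tycyf,rdyse] -> 9 lines: zyxub gwc rmbii tycyf rdyse shfb hamkv jgy ngxt
Final line count: 9

Answer: 9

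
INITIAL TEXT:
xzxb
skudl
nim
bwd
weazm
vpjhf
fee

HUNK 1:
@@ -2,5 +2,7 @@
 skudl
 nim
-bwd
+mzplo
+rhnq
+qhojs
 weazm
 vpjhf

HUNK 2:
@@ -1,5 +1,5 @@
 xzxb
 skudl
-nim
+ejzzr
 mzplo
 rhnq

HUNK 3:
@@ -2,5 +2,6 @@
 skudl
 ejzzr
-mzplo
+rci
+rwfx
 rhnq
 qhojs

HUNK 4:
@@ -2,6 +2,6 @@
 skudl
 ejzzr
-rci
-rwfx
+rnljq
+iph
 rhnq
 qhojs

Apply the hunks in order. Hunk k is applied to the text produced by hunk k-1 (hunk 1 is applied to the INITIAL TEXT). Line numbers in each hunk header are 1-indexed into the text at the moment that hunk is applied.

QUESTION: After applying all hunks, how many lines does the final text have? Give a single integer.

Hunk 1: at line 2 remove [bwd] add [mzplo,rhnq,qhojs] -> 9 lines: xzxb skudl nim mzplo rhnq qhojs weazm vpjhf fee
Hunk 2: at line 1 remove [nim] add [ejzzr] -> 9 lines: xzxb skudl ejzzr mzplo rhnq qhojs weazm vpjhf fee
Hunk 3: at line 2 remove [mzplo] add [rci,rwfx] -> 10 lines: xzxb skudl ejzzr rci rwfx rhnq qhojs weazm vpjhf fee
Hunk 4: at line 2 remove [rci,rwfx] add [rnljq,iph] -> 10 lines: xzxb skudl ejzzr rnljq iph rhnq qhojs weazm vpjhf fee
Final line count: 10

Answer: 10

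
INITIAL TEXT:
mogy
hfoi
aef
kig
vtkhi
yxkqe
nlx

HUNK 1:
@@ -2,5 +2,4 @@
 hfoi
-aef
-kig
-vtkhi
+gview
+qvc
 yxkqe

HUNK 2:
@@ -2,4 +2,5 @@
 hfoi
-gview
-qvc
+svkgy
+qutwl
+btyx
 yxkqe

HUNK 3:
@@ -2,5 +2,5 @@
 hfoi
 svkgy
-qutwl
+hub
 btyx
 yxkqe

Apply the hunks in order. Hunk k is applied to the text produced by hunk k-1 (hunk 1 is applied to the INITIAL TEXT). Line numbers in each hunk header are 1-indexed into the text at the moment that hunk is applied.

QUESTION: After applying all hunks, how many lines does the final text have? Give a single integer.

Answer: 7

Derivation:
Hunk 1: at line 2 remove [aef,kig,vtkhi] add [gview,qvc] -> 6 lines: mogy hfoi gview qvc yxkqe nlx
Hunk 2: at line 2 remove [gview,qvc] add [svkgy,qutwl,btyx] -> 7 lines: mogy hfoi svkgy qutwl btyx yxkqe nlx
Hunk 3: at line 2 remove [qutwl] add [hub] -> 7 lines: mogy hfoi svkgy hub btyx yxkqe nlx
Final line count: 7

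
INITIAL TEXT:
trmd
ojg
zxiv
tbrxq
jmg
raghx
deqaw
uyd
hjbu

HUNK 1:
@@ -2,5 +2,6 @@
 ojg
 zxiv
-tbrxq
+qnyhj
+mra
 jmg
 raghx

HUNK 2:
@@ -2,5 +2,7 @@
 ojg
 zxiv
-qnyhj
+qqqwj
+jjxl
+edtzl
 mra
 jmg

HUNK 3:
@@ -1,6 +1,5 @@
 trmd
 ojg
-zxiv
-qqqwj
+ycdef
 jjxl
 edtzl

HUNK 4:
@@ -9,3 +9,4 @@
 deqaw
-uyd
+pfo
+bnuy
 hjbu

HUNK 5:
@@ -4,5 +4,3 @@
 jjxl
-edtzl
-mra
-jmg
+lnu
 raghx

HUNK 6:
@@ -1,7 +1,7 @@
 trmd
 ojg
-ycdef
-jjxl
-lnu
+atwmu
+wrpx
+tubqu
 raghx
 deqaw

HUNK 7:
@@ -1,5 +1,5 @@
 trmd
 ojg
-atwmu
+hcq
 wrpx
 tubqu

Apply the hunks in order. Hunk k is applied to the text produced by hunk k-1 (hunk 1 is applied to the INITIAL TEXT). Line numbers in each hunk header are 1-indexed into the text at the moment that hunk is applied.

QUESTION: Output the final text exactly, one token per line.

Answer: trmd
ojg
hcq
wrpx
tubqu
raghx
deqaw
pfo
bnuy
hjbu

Derivation:
Hunk 1: at line 2 remove [tbrxq] add [qnyhj,mra] -> 10 lines: trmd ojg zxiv qnyhj mra jmg raghx deqaw uyd hjbu
Hunk 2: at line 2 remove [qnyhj] add [qqqwj,jjxl,edtzl] -> 12 lines: trmd ojg zxiv qqqwj jjxl edtzl mra jmg raghx deqaw uyd hjbu
Hunk 3: at line 1 remove [zxiv,qqqwj] add [ycdef] -> 11 lines: trmd ojg ycdef jjxl edtzl mra jmg raghx deqaw uyd hjbu
Hunk 4: at line 9 remove [uyd] add [pfo,bnuy] -> 12 lines: trmd ojg ycdef jjxl edtzl mra jmg raghx deqaw pfo bnuy hjbu
Hunk 5: at line 4 remove [edtzl,mra,jmg] add [lnu] -> 10 lines: trmd ojg ycdef jjxl lnu raghx deqaw pfo bnuy hjbu
Hunk 6: at line 1 remove [ycdef,jjxl,lnu] add [atwmu,wrpx,tubqu] -> 10 lines: trmd ojg atwmu wrpx tubqu raghx deqaw pfo bnuy hjbu
Hunk 7: at line 1 remove [atwmu] add [hcq] -> 10 lines: trmd ojg hcq wrpx tubqu raghx deqaw pfo bnuy hjbu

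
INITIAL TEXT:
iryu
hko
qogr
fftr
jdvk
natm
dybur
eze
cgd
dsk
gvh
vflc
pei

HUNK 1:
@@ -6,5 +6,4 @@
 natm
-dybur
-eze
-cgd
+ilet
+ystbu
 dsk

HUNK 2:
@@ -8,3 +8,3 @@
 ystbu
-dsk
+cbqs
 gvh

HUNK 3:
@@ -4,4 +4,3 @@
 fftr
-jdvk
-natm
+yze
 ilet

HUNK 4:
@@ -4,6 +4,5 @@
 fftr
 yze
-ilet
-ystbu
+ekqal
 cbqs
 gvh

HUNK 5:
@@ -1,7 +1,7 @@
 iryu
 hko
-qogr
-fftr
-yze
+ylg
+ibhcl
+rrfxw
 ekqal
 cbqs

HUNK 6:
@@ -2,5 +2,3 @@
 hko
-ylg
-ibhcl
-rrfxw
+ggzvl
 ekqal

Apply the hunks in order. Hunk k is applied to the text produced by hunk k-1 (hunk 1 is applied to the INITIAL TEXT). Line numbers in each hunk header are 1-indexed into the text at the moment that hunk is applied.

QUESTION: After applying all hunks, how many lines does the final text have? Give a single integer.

Answer: 8

Derivation:
Hunk 1: at line 6 remove [dybur,eze,cgd] add [ilet,ystbu] -> 12 lines: iryu hko qogr fftr jdvk natm ilet ystbu dsk gvh vflc pei
Hunk 2: at line 8 remove [dsk] add [cbqs] -> 12 lines: iryu hko qogr fftr jdvk natm ilet ystbu cbqs gvh vflc pei
Hunk 3: at line 4 remove [jdvk,natm] add [yze] -> 11 lines: iryu hko qogr fftr yze ilet ystbu cbqs gvh vflc pei
Hunk 4: at line 4 remove [ilet,ystbu] add [ekqal] -> 10 lines: iryu hko qogr fftr yze ekqal cbqs gvh vflc pei
Hunk 5: at line 1 remove [qogr,fftr,yze] add [ylg,ibhcl,rrfxw] -> 10 lines: iryu hko ylg ibhcl rrfxw ekqal cbqs gvh vflc pei
Hunk 6: at line 2 remove [ylg,ibhcl,rrfxw] add [ggzvl] -> 8 lines: iryu hko ggzvl ekqal cbqs gvh vflc pei
Final line count: 8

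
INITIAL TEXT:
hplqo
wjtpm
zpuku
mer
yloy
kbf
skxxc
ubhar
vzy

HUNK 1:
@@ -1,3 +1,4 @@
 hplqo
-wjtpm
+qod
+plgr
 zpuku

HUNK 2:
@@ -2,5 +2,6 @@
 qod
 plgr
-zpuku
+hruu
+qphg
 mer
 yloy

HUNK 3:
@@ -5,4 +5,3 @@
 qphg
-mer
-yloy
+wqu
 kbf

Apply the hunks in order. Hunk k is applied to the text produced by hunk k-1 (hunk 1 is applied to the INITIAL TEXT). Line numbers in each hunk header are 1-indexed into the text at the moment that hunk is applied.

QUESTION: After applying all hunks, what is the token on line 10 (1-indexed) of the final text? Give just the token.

Answer: vzy

Derivation:
Hunk 1: at line 1 remove [wjtpm] add [qod,plgr] -> 10 lines: hplqo qod plgr zpuku mer yloy kbf skxxc ubhar vzy
Hunk 2: at line 2 remove [zpuku] add [hruu,qphg] -> 11 lines: hplqo qod plgr hruu qphg mer yloy kbf skxxc ubhar vzy
Hunk 3: at line 5 remove [mer,yloy] add [wqu] -> 10 lines: hplqo qod plgr hruu qphg wqu kbf skxxc ubhar vzy
Final line 10: vzy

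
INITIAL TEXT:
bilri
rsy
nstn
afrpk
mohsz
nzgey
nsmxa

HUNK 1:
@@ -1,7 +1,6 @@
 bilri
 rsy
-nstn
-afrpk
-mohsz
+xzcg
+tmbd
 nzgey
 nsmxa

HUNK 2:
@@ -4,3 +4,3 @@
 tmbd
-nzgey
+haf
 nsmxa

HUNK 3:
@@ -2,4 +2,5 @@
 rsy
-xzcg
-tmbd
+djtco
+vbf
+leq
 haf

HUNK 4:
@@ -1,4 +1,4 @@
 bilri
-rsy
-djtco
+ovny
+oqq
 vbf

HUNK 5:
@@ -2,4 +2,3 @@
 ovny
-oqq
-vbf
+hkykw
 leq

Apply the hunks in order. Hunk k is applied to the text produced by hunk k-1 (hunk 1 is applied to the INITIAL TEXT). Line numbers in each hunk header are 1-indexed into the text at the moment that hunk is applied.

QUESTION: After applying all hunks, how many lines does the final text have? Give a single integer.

Hunk 1: at line 1 remove [nstn,afrpk,mohsz] add [xzcg,tmbd] -> 6 lines: bilri rsy xzcg tmbd nzgey nsmxa
Hunk 2: at line 4 remove [nzgey] add [haf] -> 6 lines: bilri rsy xzcg tmbd haf nsmxa
Hunk 3: at line 2 remove [xzcg,tmbd] add [djtco,vbf,leq] -> 7 lines: bilri rsy djtco vbf leq haf nsmxa
Hunk 4: at line 1 remove [rsy,djtco] add [ovny,oqq] -> 7 lines: bilri ovny oqq vbf leq haf nsmxa
Hunk 5: at line 2 remove [oqq,vbf] add [hkykw] -> 6 lines: bilri ovny hkykw leq haf nsmxa
Final line count: 6

Answer: 6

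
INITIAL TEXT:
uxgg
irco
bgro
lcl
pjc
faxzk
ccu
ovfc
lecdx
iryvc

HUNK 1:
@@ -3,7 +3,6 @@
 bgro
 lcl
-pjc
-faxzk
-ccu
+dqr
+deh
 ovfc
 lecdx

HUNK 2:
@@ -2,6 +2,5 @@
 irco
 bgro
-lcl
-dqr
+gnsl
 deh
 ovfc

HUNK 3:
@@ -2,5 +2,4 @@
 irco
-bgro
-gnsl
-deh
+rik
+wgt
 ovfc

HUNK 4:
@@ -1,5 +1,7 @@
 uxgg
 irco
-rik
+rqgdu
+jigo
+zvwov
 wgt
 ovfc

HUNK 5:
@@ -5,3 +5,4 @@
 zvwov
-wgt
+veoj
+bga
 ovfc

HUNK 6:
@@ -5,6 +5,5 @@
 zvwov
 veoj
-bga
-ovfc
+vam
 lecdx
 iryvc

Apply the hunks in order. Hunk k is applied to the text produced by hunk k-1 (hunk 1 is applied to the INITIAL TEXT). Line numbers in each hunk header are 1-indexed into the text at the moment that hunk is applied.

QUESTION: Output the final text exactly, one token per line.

Answer: uxgg
irco
rqgdu
jigo
zvwov
veoj
vam
lecdx
iryvc

Derivation:
Hunk 1: at line 3 remove [pjc,faxzk,ccu] add [dqr,deh] -> 9 lines: uxgg irco bgro lcl dqr deh ovfc lecdx iryvc
Hunk 2: at line 2 remove [lcl,dqr] add [gnsl] -> 8 lines: uxgg irco bgro gnsl deh ovfc lecdx iryvc
Hunk 3: at line 2 remove [bgro,gnsl,deh] add [rik,wgt] -> 7 lines: uxgg irco rik wgt ovfc lecdx iryvc
Hunk 4: at line 1 remove [rik] add [rqgdu,jigo,zvwov] -> 9 lines: uxgg irco rqgdu jigo zvwov wgt ovfc lecdx iryvc
Hunk 5: at line 5 remove [wgt] add [veoj,bga] -> 10 lines: uxgg irco rqgdu jigo zvwov veoj bga ovfc lecdx iryvc
Hunk 6: at line 5 remove [bga,ovfc] add [vam] -> 9 lines: uxgg irco rqgdu jigo zvwov veoj vam lecdx iryvc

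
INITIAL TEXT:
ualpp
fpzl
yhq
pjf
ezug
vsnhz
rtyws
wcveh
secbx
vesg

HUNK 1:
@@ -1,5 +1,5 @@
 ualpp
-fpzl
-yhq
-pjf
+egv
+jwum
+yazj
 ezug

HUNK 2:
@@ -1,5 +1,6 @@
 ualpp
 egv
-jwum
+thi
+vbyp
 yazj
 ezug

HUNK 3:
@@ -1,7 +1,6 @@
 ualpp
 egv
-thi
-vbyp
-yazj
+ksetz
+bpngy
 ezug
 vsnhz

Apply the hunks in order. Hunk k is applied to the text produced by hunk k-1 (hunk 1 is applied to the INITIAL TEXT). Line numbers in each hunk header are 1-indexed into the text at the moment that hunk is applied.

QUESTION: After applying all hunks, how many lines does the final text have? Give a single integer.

Hunk 1: at line 1 remove [fpzl,yhq,pjf] add [egv,jwum,yazj] -> 10 lines: ualpp egv jwum yazj ezug vsnhz rtyws wcveh secbx vesg
Hunk 2: at line 1 remove [jwum] add [thi,vbyp] -> 11 lines: ualpp egv thi vbyp yazj ezug vsnhz rtyws wcveh secbx vesg
Hunk 3: at line 1 remove [thi,vbyp,yazj] add [ksetz,bpngy] -> 10 lines: ualpp egv ksetz bpngy ezug vsnhz rtyws wcveh secbx vesg
Final line count: 10

Answer: 10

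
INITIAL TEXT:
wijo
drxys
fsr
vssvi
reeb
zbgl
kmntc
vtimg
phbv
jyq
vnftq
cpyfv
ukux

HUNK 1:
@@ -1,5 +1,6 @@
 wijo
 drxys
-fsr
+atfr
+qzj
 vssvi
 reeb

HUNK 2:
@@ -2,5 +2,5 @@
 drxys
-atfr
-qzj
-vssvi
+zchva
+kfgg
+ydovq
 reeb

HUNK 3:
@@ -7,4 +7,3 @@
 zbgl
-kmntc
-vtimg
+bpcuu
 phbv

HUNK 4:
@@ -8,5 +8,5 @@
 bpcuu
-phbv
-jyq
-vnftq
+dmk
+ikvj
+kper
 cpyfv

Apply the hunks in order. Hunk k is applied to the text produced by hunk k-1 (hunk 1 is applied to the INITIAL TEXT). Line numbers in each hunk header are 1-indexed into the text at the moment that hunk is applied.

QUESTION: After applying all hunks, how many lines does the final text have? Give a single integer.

Answer: 13

Derivation:
Hunk 1: at line 1 remove [fsr] add [atfr,qzj] -> 14 lines: wijo drxys atfr qzj vssvi reeb zbgl kmntc vtimg phbv jyq vnftq cpyfv ukux
Hunk 2: at line 2 remove [atfr,qzj,vssvi] add [zchva,kfgg,ydovq] -> 14 lines: wijo drxys zchva kfgg ydovq reeb zbgl kmntc vtimg phbv jyq vnftq cpyfv ukux
Hunk 3: at line 7 remove [kmntc,vtimg] add [bpcuu] -> 13 lines: wijo drxys zchva kfgg ydovq reeb zbgl bpcuu phbv jyq vnftq cpyfv ukux
Hunk 4: at line 8 remove [phbv,jyq,vnftq] add [dmk,ikvj,kper] -> 13 lines: wijo drxys zchva kfgg ydovq reeb zbgl bpcuu dmk ikvj kper cpyfv ukux
Final line count: 13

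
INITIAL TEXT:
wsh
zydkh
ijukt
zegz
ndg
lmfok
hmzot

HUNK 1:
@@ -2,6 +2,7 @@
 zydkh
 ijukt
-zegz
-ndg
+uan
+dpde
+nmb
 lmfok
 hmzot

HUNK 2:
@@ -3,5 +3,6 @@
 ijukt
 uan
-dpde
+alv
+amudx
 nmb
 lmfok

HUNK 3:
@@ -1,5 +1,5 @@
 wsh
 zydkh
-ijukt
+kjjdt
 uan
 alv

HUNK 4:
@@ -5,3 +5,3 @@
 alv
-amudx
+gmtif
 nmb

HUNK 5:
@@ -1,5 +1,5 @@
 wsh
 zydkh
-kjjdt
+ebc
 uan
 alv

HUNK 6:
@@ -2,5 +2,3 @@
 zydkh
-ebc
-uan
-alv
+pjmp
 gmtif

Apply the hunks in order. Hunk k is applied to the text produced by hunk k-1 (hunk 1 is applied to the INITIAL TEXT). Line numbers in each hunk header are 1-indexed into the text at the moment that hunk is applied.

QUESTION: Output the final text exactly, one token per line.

Hunk 1: at line 2 remove [zegz,ndg] add [uan,dpde,nmb] -> 8 lines: wsh zydkh ijukt uan dpde nmb lmfok hmzot
Hunk 2: at line 3 remove [dpde] add [alv,amudx] -> 9 lines: wsh zydkh ijukt uan alv amudx nmb lmfok hmzot
Hunk 3: at line 1 remove [ijukt] add [kjjdt] -> 9 lines: wsh zydkh kjjdt uan alv amudx nmb lmfok hmzot
Hunk 4: at line 5 remove [amudx] add [gmtif] -> 9 lines: wsh zydkh kjjdt uan alv gmtif nmb lmfok hmzot
Hunk 5: at line 1 remove [kjjdt] add [ebc] -> 9 lines: wsh zydkh ebc uan alv gmtif nmb lmfok hmzot
Hunk 6: at line 2 remove [ebc,uan,alv] add [pjmp] -> 7 lines: wsh zydkh pjmp gmtif nmb lmfok hmzot

Answer: wsh
zydkh
pjmp
gmtif
nmb
lmfok
hmzot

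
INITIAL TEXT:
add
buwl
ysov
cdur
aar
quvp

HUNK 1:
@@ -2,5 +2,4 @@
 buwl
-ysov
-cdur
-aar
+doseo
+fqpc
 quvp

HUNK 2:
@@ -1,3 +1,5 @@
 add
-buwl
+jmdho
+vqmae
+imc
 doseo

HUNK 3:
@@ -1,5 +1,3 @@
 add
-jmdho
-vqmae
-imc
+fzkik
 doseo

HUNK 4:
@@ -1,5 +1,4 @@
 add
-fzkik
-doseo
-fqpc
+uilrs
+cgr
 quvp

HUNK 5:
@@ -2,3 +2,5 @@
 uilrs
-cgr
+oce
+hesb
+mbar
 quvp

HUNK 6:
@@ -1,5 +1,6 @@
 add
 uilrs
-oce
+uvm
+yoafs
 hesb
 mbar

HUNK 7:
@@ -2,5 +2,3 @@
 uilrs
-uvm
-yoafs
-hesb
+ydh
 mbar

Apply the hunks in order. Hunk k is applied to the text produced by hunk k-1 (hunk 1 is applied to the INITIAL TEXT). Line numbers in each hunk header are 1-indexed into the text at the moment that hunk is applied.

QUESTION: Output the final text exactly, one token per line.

Hunk 1: at line 2 remove [ysov,cdur,aar] add [doseo,fqpc] -> 5 lines: add buwl doseo fqpc quvp
Hunk 2: at line 1 remove [buwl] add [jmdho,vqmae,imc] -> 7 lines: add jmdho vqmae imc doseo fqpc quvp
Hunk 3: at line 1 remove [jmdho,vqmae,imc] add [fzkik] -> 5 lines: add fzkik doseo fqpc quvp
Hunk 4: at line 1 remove [fzkik,doseo,fqpc] add [uilrs,cgr] -> 4 lines: add uilrs cgr quvp
Hunk 5: at line 2 remove [cgr] add [oce,hesb,mbar] -> 6 lines: add uilrs oce hesb mbar quvp
Hunk 6: at line 1 remove [oce] add [uvm,yoafs] -> 7 lines: add uilrs uvm yoafs hesb mbar quvp
Hunk 7: at line 2 remove [uvm,yoafs,hesb] add [ydh] -> 5 lines: add uilrs ydh mbar quvp

Answer: add
uilrs
ydh
mbar
quvp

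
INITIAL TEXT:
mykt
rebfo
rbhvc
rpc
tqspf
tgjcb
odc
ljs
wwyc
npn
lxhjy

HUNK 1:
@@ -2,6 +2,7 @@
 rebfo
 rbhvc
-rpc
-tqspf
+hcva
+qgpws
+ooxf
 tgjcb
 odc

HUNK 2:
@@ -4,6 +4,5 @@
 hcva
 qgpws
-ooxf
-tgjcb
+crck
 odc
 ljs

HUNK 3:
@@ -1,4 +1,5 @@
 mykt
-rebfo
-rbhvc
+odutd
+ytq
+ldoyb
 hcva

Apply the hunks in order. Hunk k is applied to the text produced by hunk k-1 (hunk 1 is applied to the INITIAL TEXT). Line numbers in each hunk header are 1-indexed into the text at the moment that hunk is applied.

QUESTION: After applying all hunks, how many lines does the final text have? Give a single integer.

Hunk 1: at line 2 remove [rpc,tqspf] add [hcva,qgpws,ooxf] -> 12 lines: mykt rebfo rbhvc hcva qgpws ooxf tgjcb odc ljs wwyc npn lxhjy
Hunk 2: at line 4 remove [ooxf,tgjcb] add [crck] -> 11 lines: mykt rebfo rbhvc hcva qgpws crck odc ljs wwyc npn lxhjy
Hunk 3: at line 1 remove [rebfo,rbhvc] add [odutd,ytq,ldoyb] -> 12 lines: mykt odutd ytq ldoyb hcva qgpws crck odc ljs wwyc npn lxhjy
Final line count: 12

Answer: 12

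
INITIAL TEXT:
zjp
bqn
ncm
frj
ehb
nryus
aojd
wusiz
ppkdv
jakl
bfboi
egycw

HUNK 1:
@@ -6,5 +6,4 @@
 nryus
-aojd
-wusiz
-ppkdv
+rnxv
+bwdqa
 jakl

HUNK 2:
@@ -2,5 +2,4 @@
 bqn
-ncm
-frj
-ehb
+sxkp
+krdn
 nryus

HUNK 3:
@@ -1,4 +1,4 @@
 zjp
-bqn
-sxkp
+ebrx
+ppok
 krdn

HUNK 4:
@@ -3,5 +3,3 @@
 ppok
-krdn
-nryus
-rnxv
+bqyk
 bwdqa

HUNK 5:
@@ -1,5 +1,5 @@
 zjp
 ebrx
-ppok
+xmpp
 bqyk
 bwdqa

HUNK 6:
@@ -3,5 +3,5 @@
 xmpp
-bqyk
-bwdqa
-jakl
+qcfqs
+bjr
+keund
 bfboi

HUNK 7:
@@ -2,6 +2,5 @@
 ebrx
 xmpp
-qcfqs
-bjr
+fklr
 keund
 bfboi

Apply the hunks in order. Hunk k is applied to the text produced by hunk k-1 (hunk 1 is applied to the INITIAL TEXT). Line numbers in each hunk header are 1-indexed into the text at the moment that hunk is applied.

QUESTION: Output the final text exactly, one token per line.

Hunk 1: at line 6 remove [aojd,wusiz,ppkdv] add [rnxv,bwdqa] -> 11 lines: zjp bqn ncm frj ehb nryus rnxv bwdqa jakl bfboi egycw
Hunk 2: at line 2 remove [ncm,frj,ehb] add [sxkp,krdn] -> 10 lines: zjp bqn sxkp krdn nryus rnxv bwdqa jakl bfboi egycw
Hunk 3: at line 1 remove [bqn,sxkp] add [ebrx,ppok] -> 10 lines: zjp ebrx ppok krdn nryus rnxv bwdqa jakl bfboi egycw
Hunk 4: at line 3 remove [krdn,nryus,rnxv] add [bqyk] -> 8 lines: zjp ebrx ppok bqyk bwdqa jakl bfboi egycw
Hunk 5: at line 1 remove [ppok] add [xmpp] -> 8 lines: zjp ebrx xmpp bqyk bwdqa jakl bfboi egycw
Hunk 6: at line 3 remove [bqyk,bwdqa,jakl] add [qcfqs,bjr,keund] -> 8 lines: zjp ebrx xmpp qcfqs bjr keund bfboi egycw
Hunk 7: at line 2 remove [qcfqs,bjr] add [fklr] -> 7 lines: zjp ebrx xmpp fklr keund bfboi egycw

Answer: zjp
ebrx
xmpp
fklr
keund
bfboi
egycw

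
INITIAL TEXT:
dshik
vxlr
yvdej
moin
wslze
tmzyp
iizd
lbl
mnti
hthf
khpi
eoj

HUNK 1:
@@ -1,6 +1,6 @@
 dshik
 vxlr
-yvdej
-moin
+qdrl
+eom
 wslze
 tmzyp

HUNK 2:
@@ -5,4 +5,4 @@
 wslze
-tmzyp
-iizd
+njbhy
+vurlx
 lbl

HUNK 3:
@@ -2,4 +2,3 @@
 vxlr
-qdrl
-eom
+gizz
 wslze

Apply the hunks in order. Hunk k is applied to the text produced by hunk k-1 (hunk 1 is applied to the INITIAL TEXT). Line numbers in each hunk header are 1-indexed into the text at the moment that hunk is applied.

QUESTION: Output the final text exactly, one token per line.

Answer: dshik
vxlr
gizz
wslze
njbhy
vurlx
lbl
mnti
hthf
khpi
eoj

Derivation:
Hunk 1: at line 1 remove [yvdej,moin] add [qdrl,eom] -> 12 lines: dshik vxlr qdrl eom wslze tmzyp iizd lbl mnti hthf khpi eoj
Hunk 2: at line 5 remove [tmzyp,iizd] add [njbhy,vurlx] -> 12 lines: dshik vxlr qdrl eom wslze njbhy vurlx lbl mnti hthf khpi eoj
Hunk 3: at line 2 remove [qdrl,eom] add [gizz] -> 11 lines: dshik vxlr gizz wslze njbhy vurlx lbl mnti hthf khpi eoj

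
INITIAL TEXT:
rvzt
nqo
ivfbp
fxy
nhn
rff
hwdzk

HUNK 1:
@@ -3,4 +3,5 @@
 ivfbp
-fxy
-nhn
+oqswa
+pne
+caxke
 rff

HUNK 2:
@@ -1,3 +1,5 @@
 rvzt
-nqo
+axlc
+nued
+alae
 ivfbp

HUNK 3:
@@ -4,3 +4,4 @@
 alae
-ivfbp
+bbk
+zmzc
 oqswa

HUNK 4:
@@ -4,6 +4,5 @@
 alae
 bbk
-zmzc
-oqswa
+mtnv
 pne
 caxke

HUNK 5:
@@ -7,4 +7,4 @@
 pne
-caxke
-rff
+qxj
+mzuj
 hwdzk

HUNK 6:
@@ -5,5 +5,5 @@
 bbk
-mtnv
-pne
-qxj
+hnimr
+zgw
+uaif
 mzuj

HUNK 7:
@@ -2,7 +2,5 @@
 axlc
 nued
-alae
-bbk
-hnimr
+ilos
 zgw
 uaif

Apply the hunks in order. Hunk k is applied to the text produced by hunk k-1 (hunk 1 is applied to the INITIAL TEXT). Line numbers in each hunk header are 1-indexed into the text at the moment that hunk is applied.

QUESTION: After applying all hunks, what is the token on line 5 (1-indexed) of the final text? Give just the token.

Hunk 1: at line 3 remove [fxy,nhn] add [oqswa,pne,caxke] -> 8 lines: rvzt nqo ivfbp oqswa pne caxke rff hwdzk
Hunk 2: at line 1 remove [nqo] add [axlc,nued,alae] -> 10 lines: rvzt axlc nued alae ivfbp oqswa pne caxke rff hwdzk
Hunk 3: at line 4 remove [ivfbp] add [bbk,zmzc] -> 11 lines: rvzt axlc nued alae bbk zmzc oqswa pne caxke rff hwdzk
Hunk 4: at line 4 remove [zmzc,oqswa] add [mtnv] -> 10 lines: rvzt axlc nued alae bbk mtnv pne caxke rff hwdzk
Hunk 5: at line 7 remove [caxke,rff] add [qxj,mzuj] -> 10 lines: rvzt axlc nued alae bbk mtnv pne qxj mzuj hwdzk
Hunk 6: at line 5 remove [mtnv,pne,qxj] add [hnimr,zgw,uaif] -> 10 lines: rvzt axlc nued alae bbk hnimr zgw uaif mzuj hwdzk
Hunk 7: at line 2 remove [alae,bbk,hnimr] add [ilos] -> 8 lines: rvzt axlc nued ilos zgw uaif mzuj hwdzk
Final line 5: zgw

Answer: zgw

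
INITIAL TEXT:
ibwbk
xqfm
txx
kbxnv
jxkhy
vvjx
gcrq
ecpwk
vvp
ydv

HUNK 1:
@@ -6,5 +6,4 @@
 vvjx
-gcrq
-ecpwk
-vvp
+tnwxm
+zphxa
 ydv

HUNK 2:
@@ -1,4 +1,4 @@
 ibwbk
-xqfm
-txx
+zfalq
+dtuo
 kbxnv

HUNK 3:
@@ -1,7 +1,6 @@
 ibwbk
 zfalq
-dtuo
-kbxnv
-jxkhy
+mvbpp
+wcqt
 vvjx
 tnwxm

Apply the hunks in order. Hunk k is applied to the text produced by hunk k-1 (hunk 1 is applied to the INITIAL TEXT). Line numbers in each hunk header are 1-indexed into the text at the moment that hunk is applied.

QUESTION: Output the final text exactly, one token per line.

Hunk 1: at line 6 remove [gcrq,ecpwk,vvp] add [tnwxm,zphxa] -> 9 lines: ibwbk xqfm txx kbxnv jxkhy vvjx tnwxm zphxa ydv
Hunk 2: at line 1 remove [xqfm,txx] add [zfalq,dtuo] -> 9 lines: ibwbk zfalq dtuo kbxnv jxkhy vvjx tnwxm zphxa ydv
Hunk 3: at line 1 remove [dtuo,kbxnv,jxkhy] add [mvbpp,wcqt] -> 8 lines: ibwbk zfalq mvbpp wcqt vvjx tnwxm zphxa ydv

Answer: ibwbk
zfalq
mvbpp
wcqt
vvjx
tnwxm
zphxa
ydv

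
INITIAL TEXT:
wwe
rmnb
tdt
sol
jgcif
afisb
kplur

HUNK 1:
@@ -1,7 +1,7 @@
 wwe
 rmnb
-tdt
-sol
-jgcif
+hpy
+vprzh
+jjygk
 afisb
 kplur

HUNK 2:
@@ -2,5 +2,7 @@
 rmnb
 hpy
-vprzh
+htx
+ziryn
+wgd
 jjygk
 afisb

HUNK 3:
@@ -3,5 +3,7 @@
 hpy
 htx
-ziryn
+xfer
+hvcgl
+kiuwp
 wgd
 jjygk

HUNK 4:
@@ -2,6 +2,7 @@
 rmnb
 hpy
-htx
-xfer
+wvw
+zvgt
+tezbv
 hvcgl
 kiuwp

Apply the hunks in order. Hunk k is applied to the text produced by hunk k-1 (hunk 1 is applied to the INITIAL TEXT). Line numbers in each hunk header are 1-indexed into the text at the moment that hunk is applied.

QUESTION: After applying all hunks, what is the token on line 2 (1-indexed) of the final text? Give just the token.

Answer: rmnb

Derivation:
Hunk 1: at line 1 remove [tdt,sol,jgcif] add [hpy,vprzh,jjygk] -> 7 lines: wwe rmnb hpy vprzh jjygk afisb kplur
Hunk 2: at line 2 remove [vprzh] add [htx,ziryn,wgd] -> 9 lines: wwe rmnb hpy htx ziryn wgd jjygk afisb kplur
Hunk 3: at line 3 remove [ziryn] add [xfer,hvcgl,kiuwp] -> 11 lines: wwe rmnb hpy htx xfer hvcgl kiuwp wgd jjygk afisb kplur
Hunk 4: at line 2 remove [htx,xfer] add [wvw,zvgt,tezbv] -> 12 lines: wwe rmnb hpy wvw zvgt tezbv hvcgl kiuwp wgd jjygk afisb kplur
Final line 2: rmnb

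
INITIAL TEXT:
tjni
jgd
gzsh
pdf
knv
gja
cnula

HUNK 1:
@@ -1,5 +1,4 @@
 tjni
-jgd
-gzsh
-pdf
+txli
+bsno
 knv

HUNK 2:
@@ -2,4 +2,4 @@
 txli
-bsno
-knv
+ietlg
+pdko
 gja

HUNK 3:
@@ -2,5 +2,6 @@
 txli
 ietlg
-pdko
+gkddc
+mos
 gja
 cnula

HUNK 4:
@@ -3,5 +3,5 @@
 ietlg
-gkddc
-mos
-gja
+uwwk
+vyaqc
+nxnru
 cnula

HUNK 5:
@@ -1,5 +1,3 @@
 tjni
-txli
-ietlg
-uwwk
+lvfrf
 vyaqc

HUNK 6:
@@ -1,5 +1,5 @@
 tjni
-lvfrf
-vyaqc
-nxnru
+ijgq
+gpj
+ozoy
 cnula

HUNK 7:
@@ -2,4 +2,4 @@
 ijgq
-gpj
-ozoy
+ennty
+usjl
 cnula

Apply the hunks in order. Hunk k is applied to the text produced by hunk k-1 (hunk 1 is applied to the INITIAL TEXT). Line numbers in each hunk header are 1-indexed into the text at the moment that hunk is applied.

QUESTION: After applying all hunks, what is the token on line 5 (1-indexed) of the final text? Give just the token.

Hunk 1: at line 1 remove [jgd,gzsh,pdf] add [txli,bsno] -> 6 lines: tjni txli bsno knv gja cnula
Hunk 2: at line 2 remove [bsno,knv] add [ietlg,pdko] -> 6 lines: tjni txli ietlg pdko gja cnula
Hunk 3: at line 2 remove [pdko] add [gkddc,mos] -> 7 lines: tjni txli ietlg gkddc mos gja cnula
Hunk 4: at line 3 remove [gkddc,mos,gja] add [uwwk,vyaqc,nxnru] -> 7 lines: tjni txli ietlg uwwk vyaqc nxnru cnula
Hunk 5: at line 1 remove [txli,ietlg,uwwk] add [lvfrf] -> 5 lines: tjni lvfrf vyaqc nxnru cnula
Hunk 6: at line 1 remove [lvfrf,vyaqc,nxnru] add [ijgq,gpj,ozoy] -> 5 lines: tjni ijgq gpj ozoy cnula
Hunk 7: at line 2 remove [gpj,ozoy] add [ennty,usjl] -> 5 lines: tjni ijgq ennty usjl cnula
Final line 5: cnula

Answer: cnula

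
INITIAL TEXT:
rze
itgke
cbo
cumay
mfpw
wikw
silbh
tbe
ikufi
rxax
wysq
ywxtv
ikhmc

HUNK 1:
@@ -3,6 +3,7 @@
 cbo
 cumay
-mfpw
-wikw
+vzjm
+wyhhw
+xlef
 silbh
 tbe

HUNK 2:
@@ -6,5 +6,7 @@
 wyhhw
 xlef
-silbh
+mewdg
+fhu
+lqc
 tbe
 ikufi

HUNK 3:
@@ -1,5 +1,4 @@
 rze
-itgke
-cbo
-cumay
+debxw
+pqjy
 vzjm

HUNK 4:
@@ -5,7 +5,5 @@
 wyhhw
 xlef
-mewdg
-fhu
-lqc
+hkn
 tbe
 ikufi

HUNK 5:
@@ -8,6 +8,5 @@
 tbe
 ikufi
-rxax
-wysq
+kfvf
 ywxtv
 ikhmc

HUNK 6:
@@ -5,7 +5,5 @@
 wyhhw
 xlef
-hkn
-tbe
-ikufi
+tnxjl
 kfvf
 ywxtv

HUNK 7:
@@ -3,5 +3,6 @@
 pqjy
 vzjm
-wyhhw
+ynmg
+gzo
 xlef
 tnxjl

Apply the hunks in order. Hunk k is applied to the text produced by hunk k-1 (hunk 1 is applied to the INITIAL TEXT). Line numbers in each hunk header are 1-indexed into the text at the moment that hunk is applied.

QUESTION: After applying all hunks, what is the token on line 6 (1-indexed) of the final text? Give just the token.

Answer: gzo

Derivation:
Hunk 1: at line 3 remove [mfpw,wikw] add [vzjm,wyhhw,xlef] -> 14 lines: rze itgke cbo cumay vzjm wyhhw xlef silbh tbe ikufi rxax wysq ywxtv ikhmc
Hunk 2: at line 6 remove [silbh] add [mewdg,fhu,lqc] -> 16 lines: rze itgke cbo cumay vzjm wyhhw xlef mewdg fhu lqc tbe ikufi rxax wysq ywxtv ikhmc
Hunk 3: at line 1 remove [itgke,cbo,cumay] add [debxw,pqjy] -> 15 lines: rze debxw pqjy vzjm wyhhw xlef mewdg fhu lqc tbe ikufi rxax wysq ywxtv ikhmc
Hunk 4: at line 5 remove [mewdg,fhu,lqc] add [hkn] -> 13 lines: rze debxw pqjy vzjm wyhhw xlef hkn tbe ikufi rxax wysq ywxtv ikhmc
Hunk 5: at line 8 remove [rxax,wysq] add [kfvf] -> 12 lines: rze debxw pqjy vzjm wyhhw xlef hkn tbe ikufi kfvf ywxtv ikhmc
Hunk 6: at line 5 remove [hkn,tbe,ikufi] add [tnxjl] -> 10 lines: rze debxw pqjy vzjm wyhhw xlef tnxjl kfvf ywxtv ikhmc
Hunk 7: at line 3 remove [wyhhw] add [ynmg,gzo] -> 11 lines: rze debxw pqjy vzjm ynmg gzo xlef tnxjl kfvf ywxtv ikhmc
Final line 6: gzo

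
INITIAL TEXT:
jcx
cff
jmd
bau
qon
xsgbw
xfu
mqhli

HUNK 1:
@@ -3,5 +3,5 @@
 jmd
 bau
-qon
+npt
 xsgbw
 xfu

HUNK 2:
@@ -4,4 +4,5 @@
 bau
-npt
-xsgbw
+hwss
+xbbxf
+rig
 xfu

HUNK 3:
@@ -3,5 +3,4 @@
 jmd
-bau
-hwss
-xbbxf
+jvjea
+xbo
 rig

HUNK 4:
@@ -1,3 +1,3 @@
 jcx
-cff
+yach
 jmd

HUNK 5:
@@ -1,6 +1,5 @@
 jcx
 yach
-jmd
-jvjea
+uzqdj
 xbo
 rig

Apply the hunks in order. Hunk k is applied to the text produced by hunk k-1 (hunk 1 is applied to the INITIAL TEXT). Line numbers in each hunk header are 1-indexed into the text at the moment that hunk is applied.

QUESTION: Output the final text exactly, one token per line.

Answer: jcx
yach
uzqdj
xbo
rig
xfu
mqhli

Derivation:
Hunk 1: at line 3 remove [qon] add [npt] -> 8 lines: jcx cff jmd bau npt xsgbw xfu mqhli
Hunk 2: at line 4 remove [npt,xsgbw] add [hwss,xbbxf,rig] -> 9 lines: jcx cff jmd bau hwss xbbxf rig xfu mqhli
Hunk 3: at line 3 remove [bau,hwss,xbbxf] add [jvjea,xbo] -> 8 lines: jcx cff jmd jvjea xbo rig xfu mqhli
Hunk 4: at line 1 remove [cff] add [yach] -> 8 lines: jcx yach jmd jvjea xbo rig xfu mqhli
Hunk 5: at line 1 remove [jmd,jvjea] add [uzqdj] -> 7 lines: jcx yach uzqdj xbo rig xfu mqhli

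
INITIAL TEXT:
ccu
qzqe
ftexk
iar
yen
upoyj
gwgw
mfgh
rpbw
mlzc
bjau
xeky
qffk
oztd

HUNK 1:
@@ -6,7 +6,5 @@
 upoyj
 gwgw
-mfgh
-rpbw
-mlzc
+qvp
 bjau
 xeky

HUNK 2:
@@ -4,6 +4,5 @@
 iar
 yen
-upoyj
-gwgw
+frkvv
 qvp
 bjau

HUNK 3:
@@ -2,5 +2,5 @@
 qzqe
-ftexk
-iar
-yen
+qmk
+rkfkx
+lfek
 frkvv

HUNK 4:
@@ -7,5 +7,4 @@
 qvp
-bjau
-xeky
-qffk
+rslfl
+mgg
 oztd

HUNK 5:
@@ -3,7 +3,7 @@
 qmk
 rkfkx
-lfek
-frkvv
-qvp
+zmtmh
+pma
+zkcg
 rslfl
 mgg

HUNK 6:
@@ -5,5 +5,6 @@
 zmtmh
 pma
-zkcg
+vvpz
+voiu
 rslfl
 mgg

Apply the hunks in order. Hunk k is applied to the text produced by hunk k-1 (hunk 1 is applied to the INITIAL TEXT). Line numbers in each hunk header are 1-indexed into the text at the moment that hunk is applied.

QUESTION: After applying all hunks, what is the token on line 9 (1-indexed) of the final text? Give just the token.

Hunk 1: at line 6 remove [mfgh,rpbw,mlzc] add [qvp] -> 12 lines: ccu qzqe ftexk iar yen upoyj gwgw qvp bjau xeky qffk oztd
Hunk 2: at line 4 remove [upoyj,gwgw] add [frkvv] -> 11 lines: ccu qzqe ftexk iar yen frkvv qvp bjau xeky qffk oztd
Hunk 3: at line 2 remove [ftexk,iar,yen] add [qmk,rkfkx,lfek] -> 11 lines: ccu qzqe qmk rkfkx lfek frkvv qvp bjau xeky qffk oztd
Hunk 4: at line 7 remove [bjau,xeky,qffk] add [rslfl,mgg] -> 10 lines: ccu qzqe qmk rkfkx lfek frkvv qvp rslfl mgg oztd
Hunk 5: at line 3 remove [lfek,frkvv,qvp] add [zmtmh,pma,zkcg] -> 10 lines: ccu qzqe qmk rkfkx zmtmh pma zkcg rslfl mgg oztd
Hunk 6: at line 5 remove [zkcg] add [vvpz,voiu] -> 11 lines: ccu qzqe qmk rkfkx zmtmh pma vvpz voiu rslfl mgg oztd
Final line 9: rslfl

Answer: rslfl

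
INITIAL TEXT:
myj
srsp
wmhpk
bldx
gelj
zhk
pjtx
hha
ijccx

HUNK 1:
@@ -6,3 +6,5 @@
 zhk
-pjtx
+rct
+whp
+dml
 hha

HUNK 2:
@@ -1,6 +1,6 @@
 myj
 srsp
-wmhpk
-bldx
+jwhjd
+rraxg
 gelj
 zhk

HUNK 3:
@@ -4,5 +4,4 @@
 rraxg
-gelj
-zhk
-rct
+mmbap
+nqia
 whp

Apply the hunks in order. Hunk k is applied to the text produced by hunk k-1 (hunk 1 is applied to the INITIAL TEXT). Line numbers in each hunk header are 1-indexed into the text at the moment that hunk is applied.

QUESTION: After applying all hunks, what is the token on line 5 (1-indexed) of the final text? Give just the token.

Hunk 1: at line 6 remove [pjtx] add [rct,whp,dml] -> 11 lines: myj srsp wmhpk bldx gelj zhk rct whp dml hha ijccx
Hunk 2: at line 1 remove [wmhpk,bldx] add [jwhjd,rraxg] -> 11 lines: myj srsp jwhjd rraxg gelj zhk rct whp dml hha ijccx
Hunk 3: at line 4 remove [gelj,zhk,rct] add [mmbap,nqia] -> 10 lines: myj srsp jwhjd rraxg mmbap nqia whp dml hha ijccx
Final line 5: mmbap

Answer: mmbap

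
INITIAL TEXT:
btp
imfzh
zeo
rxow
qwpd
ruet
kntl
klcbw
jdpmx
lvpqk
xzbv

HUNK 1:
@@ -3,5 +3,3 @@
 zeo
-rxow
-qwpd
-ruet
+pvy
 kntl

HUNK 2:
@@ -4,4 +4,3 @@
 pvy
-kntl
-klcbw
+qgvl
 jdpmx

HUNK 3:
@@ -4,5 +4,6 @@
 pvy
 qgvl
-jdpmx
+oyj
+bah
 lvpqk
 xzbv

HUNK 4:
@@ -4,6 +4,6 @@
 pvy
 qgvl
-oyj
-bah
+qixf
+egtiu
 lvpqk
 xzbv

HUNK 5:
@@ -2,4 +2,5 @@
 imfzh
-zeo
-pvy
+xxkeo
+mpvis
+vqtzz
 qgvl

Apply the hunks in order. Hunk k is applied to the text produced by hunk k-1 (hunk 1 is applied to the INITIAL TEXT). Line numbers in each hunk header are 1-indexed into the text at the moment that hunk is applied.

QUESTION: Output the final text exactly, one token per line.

Hunk 1: at line 3 remove [rxow,qwpd,ruet] add [pvy] -> 9 lines: btp imfzh zeo pvy kntl klcbw jdpmx lvpqk xzbv
Hunk 2: at line 4 remove [kntl,klcbw] add [qgvl] -> 8 lines: btp imfzh zeo pvy qgvl jdpmx lvpqk xzbv
Hunk 3: at line 4 remove [jdpmx] add [oyj,bah] -> 9 lines: btp imfzh zeo pvy qgvl oyj bah lvpqk xzbv
Hunk 4: at line 4 remove [oyj,bah] add [qixf,egtiu] -> 9 lines: btp imfzh zeo pvy qgvl qixf egtiu lvpqk xzbv
Hunk 5: at line 2 remove [zeo,pvy] add [xxkeo,mpvis,vqtzz] -> 10 lines: btp imfzh xxkeo mpvis vqtzz qgvl qixf egtiu lvpqk xzbv

Answer: btp
imfzh
xxkeo
mpvis
vqtzz
qgvl
qixf
egtiu
lvpqk
xzbv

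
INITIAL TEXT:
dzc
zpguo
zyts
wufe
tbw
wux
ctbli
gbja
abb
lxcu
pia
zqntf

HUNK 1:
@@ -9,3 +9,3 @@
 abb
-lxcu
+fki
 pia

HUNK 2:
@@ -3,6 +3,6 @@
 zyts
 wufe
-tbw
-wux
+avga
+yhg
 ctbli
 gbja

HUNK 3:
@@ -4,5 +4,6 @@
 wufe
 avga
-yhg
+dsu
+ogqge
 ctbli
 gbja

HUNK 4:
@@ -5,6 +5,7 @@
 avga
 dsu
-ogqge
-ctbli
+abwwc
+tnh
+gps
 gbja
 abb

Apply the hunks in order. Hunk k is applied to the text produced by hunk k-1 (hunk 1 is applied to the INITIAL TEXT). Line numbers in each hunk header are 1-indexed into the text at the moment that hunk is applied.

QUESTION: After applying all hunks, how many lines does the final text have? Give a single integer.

Answer: 14

Derivation:
Hunk 1: at line 9 remove [lxcu] add [fki] -> 12 lines: dzc zpguo zyts wufe tbw wux ctbli gbja abb fki pia zqntf
Hunk 2: at line 3 remove [tbw,wux] add [avga,yhg] -> 12 lines: dzc zpguo zyts wufe avga yhg ctbli gbja abb fki pia zqntf
Hunk 3: at line 4 remove [yhg] add [dsu,ogqge] -> 13 lines: dzc zpguo zyts wufe avga dsu ogqge ctbli gbja abb fki pia zqntf
Hunk 4: at line 5 remove [ogqge,ctbli] add [abwwc,tnh,gps] -> 14 lines: dzc zpguo zyts wufe avga dsu abwwc tnh gps gbja abb fki pia zqntf
Final line count: 14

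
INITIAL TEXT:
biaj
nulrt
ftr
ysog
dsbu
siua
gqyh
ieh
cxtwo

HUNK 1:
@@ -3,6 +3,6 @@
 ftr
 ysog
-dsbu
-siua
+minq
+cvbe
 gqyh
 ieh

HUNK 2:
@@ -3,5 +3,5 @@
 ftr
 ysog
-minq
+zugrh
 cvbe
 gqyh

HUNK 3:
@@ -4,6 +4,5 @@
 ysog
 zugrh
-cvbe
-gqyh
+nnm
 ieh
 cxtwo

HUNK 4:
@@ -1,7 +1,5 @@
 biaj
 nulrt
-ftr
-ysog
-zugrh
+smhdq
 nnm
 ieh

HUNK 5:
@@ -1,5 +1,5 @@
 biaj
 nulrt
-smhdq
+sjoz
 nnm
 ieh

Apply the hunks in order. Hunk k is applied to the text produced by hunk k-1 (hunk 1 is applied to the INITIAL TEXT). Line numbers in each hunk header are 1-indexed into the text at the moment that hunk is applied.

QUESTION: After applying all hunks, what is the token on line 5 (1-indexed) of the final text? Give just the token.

Hunk 1: at line 3 remove [dsbu,siua] add [minq,cvbe] -> 9 lines: biaj nulrt ftr ysog minq cvbe gqyh ieh cxtwo
Hunk 2: at line 3 remove [minq] add [zugrh] -> 9 lines: biaj nulrt ftr ysog zugrh cvbe gqyh ieh cxtwo
Hunk 3: at line 4 remove [cvbe,gqyh] add [nnm] -> 8 lines: biaj nulrt ftr ysog zugrh nnm ieh cxtwo
Hunk 4: at line 1 remove [ftr,ysog,zugrh] add [smhdq] -> 6 lines: biaj nulrt smhdq nnm ieh cxtwo
Hunk 5: at line 1 remove [smhdq] add [sjoz] -> 6 lines: biaj nulrt sjoz nnm ieh cxtwo
Final line 5: ieh

Answer: ieh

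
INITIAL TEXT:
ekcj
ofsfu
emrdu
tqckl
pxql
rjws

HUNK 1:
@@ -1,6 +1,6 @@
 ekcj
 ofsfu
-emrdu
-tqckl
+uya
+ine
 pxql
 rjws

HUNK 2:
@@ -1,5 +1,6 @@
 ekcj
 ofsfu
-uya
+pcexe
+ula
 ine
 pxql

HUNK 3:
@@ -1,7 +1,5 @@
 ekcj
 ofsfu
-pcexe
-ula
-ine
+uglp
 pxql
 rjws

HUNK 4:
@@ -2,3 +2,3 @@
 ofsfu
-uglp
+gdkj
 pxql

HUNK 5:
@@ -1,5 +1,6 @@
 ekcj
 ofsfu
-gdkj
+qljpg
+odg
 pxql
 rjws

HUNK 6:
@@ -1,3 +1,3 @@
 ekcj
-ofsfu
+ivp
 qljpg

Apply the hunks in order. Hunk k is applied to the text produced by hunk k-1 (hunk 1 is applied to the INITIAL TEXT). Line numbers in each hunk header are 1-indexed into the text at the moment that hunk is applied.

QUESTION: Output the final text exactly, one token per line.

Hunk 1: at line 1 remove [emrdu,tqckl] add [uya,ine] -> 6 lines: ekcj ofsfu uya ine pxql rjws
Hunk 2: at line 1 remove [uya] add [pcexe,ula] -> 7 lines: ekcj ofsfu pcexe ula ine pxql rjws
Hunk 3: at line 1 remove [pcexe,ula,ine] add [uglp] -> 5 lines: ekcj ofsfu uglp pxql rjws
Hunk 4: at line 2 remove [uglp] add [gdkj] -> 5 lines: ekcj ofsfu gdkj pxql rjws
Hunk 5: at line 1 remove [gdkj] add [qljpg,odg] -> 6 lines: ekcj ofsfu qljpg odg pxql rjws
Hunk 6: at line 1 remove [ofsfu] add [ivp] -> 6 lines: ekcj ivp qljpg odg pxql rjws

Answer: ekcj
ivp
qljpg
odg
pxql
rjws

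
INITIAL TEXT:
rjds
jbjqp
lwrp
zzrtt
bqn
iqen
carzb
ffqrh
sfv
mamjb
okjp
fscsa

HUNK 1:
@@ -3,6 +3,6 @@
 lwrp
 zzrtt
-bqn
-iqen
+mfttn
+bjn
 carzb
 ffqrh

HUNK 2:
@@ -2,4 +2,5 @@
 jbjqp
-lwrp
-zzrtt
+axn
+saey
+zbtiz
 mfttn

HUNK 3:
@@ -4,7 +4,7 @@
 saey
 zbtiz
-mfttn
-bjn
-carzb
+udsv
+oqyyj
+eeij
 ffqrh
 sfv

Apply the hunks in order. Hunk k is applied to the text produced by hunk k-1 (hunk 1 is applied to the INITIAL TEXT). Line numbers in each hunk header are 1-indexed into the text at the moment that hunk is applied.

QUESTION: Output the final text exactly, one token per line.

Hunk 1: at line 3 remove [bqn,iqen] add [mfttn,bjn] -> 12 lines: rjds jbjqp lwrp zzrtt mfttn bjn carzb ffqrh sfv mamjb okjp fscsa
Hunk 2: at line 2 remove [lwrp,zzrtt] add [axn,saey,zbtiz] -> 13 lines: rjds jbjqp axn saey zbtiz mfttn bjn carzb ffqrh sfv mamjb okjp fscsa
Hunk 3: at line 4 remove [mfttn,bjn,carzb] add [udsv,oqyyj,eeij] -> 13 lines: rjds jbjqp axn saey zbtiz udsv oqyyj eeij ffqrh sfv mamjb okjp fscsa

Answer: rjds
jbjqp
axn
saey
zbtiz
udsv
oqyyj
eeij
ffqrh
sfv
mamjb
okjp
fscsa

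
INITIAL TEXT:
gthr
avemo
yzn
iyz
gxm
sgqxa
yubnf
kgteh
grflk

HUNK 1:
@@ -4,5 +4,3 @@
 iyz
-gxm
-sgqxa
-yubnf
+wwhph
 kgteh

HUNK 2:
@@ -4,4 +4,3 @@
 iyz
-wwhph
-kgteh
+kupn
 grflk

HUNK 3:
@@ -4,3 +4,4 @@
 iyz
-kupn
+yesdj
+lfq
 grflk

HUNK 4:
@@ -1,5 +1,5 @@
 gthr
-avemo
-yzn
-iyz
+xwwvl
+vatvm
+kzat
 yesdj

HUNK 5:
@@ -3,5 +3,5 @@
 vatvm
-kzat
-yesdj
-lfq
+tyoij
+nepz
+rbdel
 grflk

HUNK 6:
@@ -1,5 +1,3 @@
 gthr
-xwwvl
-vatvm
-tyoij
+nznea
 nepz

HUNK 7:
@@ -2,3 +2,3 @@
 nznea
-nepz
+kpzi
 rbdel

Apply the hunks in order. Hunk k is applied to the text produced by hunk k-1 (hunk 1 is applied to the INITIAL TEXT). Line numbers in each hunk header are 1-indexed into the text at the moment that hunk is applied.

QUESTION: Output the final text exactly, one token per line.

Hunk 1: at line 4 remove [gxm,sgqxa,yubnf] add [wwhph] -> 7 lines: gthr avemo yzn iyz wwhph kgteh grflk
Hunk 2: at line 4 remove [wwhph,kgteh] add [kupn] -> 6 lines: gthr avemo yzn iyz kupn grflk
Hunk 3: at line 4 remove [kupn] add [yesdj,lfq] -> 7 lines: gthr avemo yzn iyz yesdj lfq grflk
Hunk 4: at line 1 remove [avemo,yzn,iyz] add [xwwvl,vatvm,kzat] -> 7 lines: gthr xwwvl vatvm kzat yesdj lfq grflk
Hunk 5: at line 3 remove [kzat,yesdj,lfq] add [tyoij,nepz,rbdel] -> 7 lines: gthr xwwvl vatvm tyoij nepz rbdel grflk
Hunk 6: at line 1 remove [xwwvl,vatvm,tyoij] add [nznea] -> 5 lines: gthr nznea nepz rbdel grflk
Hunk 7: at line 2 remove [nepz] add [kpzi] -> 5 lines: gthr nznea kpzi rbdel grflk

Answer: gthr
nznea
kpzi
rbdel
grflk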